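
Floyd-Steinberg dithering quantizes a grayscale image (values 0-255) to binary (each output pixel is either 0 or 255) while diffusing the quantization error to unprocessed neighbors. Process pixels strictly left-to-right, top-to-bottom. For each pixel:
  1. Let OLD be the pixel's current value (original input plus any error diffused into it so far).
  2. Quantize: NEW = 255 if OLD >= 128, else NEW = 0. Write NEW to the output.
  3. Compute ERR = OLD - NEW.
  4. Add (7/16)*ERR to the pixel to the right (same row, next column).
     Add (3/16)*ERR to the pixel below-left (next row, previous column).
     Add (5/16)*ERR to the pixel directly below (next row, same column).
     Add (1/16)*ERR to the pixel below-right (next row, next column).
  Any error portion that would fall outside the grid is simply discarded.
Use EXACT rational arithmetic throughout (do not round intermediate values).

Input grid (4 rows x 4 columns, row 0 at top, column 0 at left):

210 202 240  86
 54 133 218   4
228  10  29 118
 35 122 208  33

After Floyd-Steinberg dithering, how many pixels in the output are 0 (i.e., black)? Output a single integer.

(0,0): OLD=210 → NEW=255, ERR=-45
(0,1): OLD=2917/16 → NEW=255, ERR=-1163/16
(0,2): OLD=53299/256 → NEW=255, ERR=-11981/256
(0,3): OLD=268389/4096 → NEW=0, ERR=268389/4096
(1,0): OLD=6735/256 → NEW=0, ERR=6735/256
(1,1): OLD=225705/2048 → NEW=0, ERR=225705/2048
(1,2): OLD=16995677/65536 → NEW=255, ERR=283997/65536
(1,3): OLD=24586267/1048576 → NEW=0, ERR=24586267/1048576
(2,0): OLD=8417619/32768 → NEW=255, ERR=61779/32768
(2,1): OLD=50039617/1048576 → NEW=0, ERR=50039617/1048576
(2,2): OLD=131107013/2097152 → NEW=0, ERR=131107013/2097152
(2,3): OLD=5132122641/33554432 → NEW=255, ERR=-3424257519/33554432
(3,0): OLD=747206051/16777216 → NEW=0, ERR=747206051/16777216
(3,1): OLD=45160936509/268435456 → NEW=255, ERR=-23290104771/268435456
(3,2): OLD=744858913987/4294967296 → NEW=255, ERR=-350357746493/4294967296
(3,3): OLD=-2107779142699/68719476736 → NEW=0, ERR=-2107779142699/68719476736
Output grid:
  Row 0: ###.  (1 black, running=1)
  Row 1: ..#.  (3 black, running=4)
  Row 2: #..#  (2 black, running=6)
  Row 3: .##.  (2 black, running=8)

Answer: 8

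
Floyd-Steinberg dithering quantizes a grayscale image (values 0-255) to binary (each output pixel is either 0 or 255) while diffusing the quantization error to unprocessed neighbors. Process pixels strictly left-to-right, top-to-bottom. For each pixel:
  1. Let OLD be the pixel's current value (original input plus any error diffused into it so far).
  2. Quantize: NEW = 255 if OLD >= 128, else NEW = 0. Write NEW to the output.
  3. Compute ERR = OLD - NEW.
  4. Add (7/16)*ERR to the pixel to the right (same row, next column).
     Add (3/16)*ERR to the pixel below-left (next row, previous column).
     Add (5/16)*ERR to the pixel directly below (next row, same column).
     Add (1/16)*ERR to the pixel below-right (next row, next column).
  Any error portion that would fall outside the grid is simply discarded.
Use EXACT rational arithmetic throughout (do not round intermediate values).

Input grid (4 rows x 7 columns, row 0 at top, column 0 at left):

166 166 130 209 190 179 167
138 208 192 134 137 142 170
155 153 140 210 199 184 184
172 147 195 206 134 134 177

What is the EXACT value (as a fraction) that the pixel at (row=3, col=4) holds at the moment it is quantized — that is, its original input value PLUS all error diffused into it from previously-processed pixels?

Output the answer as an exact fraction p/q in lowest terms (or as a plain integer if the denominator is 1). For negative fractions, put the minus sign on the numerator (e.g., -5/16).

Answer: 64771556627527/549755813888

Derivation:
(0,0): OLD=166 → NEW=255, ERR=-89
(0,1): OLD=2033/16 → NEW=0, ERR=2033/16
(0,2): OLD=47511/256 → NEW=255, ERR=-17769/256
(0,3): OLD=731681/4096 → NEW=255, ERR=-312799/4096
(0,4): OLD=10262247/65536 → NEW=255, ERR=-6449433/65536
(0,5): OLD=142549073/1048576 → NEW=255, ERR=-124837807/1048576
(0,6): OLD=1927930423/16777216 → NEW=0, ERR=1927930423/16777216
(1,0): OLD=34307/256 → NEW=255, ERR=-30973/256
(1,1): OLD=360853/2048 → NEW=255, ERR=-161387/2048
(1,2): OLD=8484025/65536 → NEW=255, ERR=-8227655/65536
(1,3): OLD=8498629/262144 → NEW=0, ERR=8498629/262144
(1,4): OLD=1565895599/16777216 → NEW=0, ERR=1565895599/16777216
(1,5): OLD=21612407903/134217728 → NEW=255, ERR=-12613112737/134217728
(1,6): OLD=337918408625/2147483648 → NEW=255, ERR=-209689921615/2147483648
(2,0): OLD=3355959/32768 → NEW=0, ERR=3355959/32768
(2,1): OLD=148981581/1048576 → NEW=255, ERR=-118405299/1048576
(2,2): OLD=881114151/16777216 → NEW=0, ERR=881114151/16777216
(2,3): OLD=33925106607/134217728 → NEW=255, ERR=-300414033/134217728
(2,4): OLD=227197065759/1073741824 → NEW=255, ERR=-46607099361/1073741824
(2,5): OLD=4232008321525/34359738368 → NEW=0, ERR=4232008321525/34359738368
(2,6): OLD=110774977416195/549755813888 → NEW=255, ERR=-29412755125245/549755813888
(3,0): OLD=3067418695/16777216 → NEW=255, ERR=-1210771385/16777216
(3,1): OLD=12936890939/134217728 → NEW=0, ERR=12936890939/134217728
(3,2): OLD=264252496801/1073741824 → NEW=255, ERR=-9551668319/1073741824
(3,3): OLD=844186204983/4294967296 → NEW=255, ERR=-251030455497/4294967296
(3,4): OLD=64771556627527/549755813888 → NEW=0, ERR=64771556627527/549755813888
Target (3,4): original=134, with diffused error = 64771556627527/549755813888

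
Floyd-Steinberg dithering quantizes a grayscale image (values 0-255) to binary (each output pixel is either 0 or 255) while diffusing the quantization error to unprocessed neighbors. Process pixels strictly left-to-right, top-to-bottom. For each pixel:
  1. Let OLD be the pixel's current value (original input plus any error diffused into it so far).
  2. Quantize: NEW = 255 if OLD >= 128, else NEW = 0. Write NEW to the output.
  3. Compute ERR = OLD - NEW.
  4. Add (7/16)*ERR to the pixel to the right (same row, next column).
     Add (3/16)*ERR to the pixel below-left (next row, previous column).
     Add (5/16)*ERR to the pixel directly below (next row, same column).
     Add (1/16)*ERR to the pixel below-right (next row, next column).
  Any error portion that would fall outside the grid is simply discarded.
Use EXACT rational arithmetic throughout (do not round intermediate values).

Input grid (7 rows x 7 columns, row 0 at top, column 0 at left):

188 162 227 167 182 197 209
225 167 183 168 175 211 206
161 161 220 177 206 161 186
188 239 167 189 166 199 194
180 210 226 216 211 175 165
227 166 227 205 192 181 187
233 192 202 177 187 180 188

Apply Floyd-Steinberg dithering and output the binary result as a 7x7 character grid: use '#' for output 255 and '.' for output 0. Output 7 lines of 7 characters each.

(0,0): OLD=188 → NEW=255, ERR=-67
(0,1): OLD=2123/16 → NEW=255, ERR=-1957/16
(0,2): OLD=44413/256 → NEW=255, ERR=-20867/256
(0,3): OLD=537963/4096 → NEW=255, ERR=-506517/4096
(0,4): OLD=8381933/65536 → NEW=0, ERR=8381933/65536
(0,5): OLD=265243003/1048576 → NEW=255, ERR=-2143877/1048576
(0,6): OLD=3491431005/16777216 → NEW=255, ERR=-786759075/16777216
(1,0): OLD=46369/256 → NEW=255, ERR=-18911/256
(1,1): OLD=157671/2048 → NEW=0, ERR=157671/2048
(1,2): OLD=10510579/65536 → NEW=255, ERR=-6201101/65536
(1,3): OLD=28008887/262144 → NEW=0, ERR=28008887/262144
(1,4): OLD=4254716293/16777216 → NEW=255, ERR=-23473787/16777216
(1,5): OLD=28044776085/134217728 → NEW=255, ERR=-6180744555/134217728
(1,6): OLD=367371640347/2147483648 → NEW=255, ERR=-180236689893/2147483648
(2,0): OLD=4992221/32768 → NEW=255, ERR=-3363619/32768
(2,1): OLD=123512911/1048576 → NEW=0, ERR=123512911/1048576
(2,2): OLD=4476324013/16777216 → NEW=255, ERR=198133933/16777216
(2,3): OLD=28102476933/134217728 → NEW=255, ERR=-6123043707/134217728
(2,4): OLD=197189845269/1073741824 → NEW=255, ERR=-76614319851/1073741824
(2,5): OLD=3421143120519/34359738368 → NEW=0, ERR=3421143120519/34359738368
(2,6): OLD=110201377429281/549755813888 → NEW=255, ERR=-29986355112159/549755813888
(3,0): OLD=2986476301/16777216 → NEW=255, ERR=-1291713779/16777216
(3,1): OLD=31933669641/134217728 → NEW=255, ERR=-2291850999/134217728
(3,2): OLD=173976345515/1073741824 → NEW=255, ERR=-99827819605/1073741824
(3,3): OLD=521529100605/4294967296 → NEW=0, ERR=521529100605/4294967296
(3,4): OLD=116902733735693/549755813888 → NEW=255, ERR=-23284998805747/549755813888
(3,5): OLD=865966686160247/4398046511104 → NEW=255, ERR=-255535174171273/4398046511104
(3,6): OLD=11101242266207977/70368744177664 → NEW=255, ERR=-6842787499096343/70368744177664
(4,0): OLD=328002952483/2147483648 → NEW=255, ERR=-219605377757/2147483648
(4,1): OLD=4730653051719/34359738368 → NEW=255, ERR=-4031080232121/34359738368
(4,2): OLD=91984785735817/549755813888 → NEW=255, ERR=-48202946805623/549755813888
(4,3): OLD=887673624744883/4398046511104 → NEW=255, ERR=-233828235586637/4398046511104
(4,4): OLD=6023523848328233/35184372088832 → NEW=255, ERR=-2948491034323927/35184372088832
(4,5): OLD=111801952938797737/1125899906842624 → NEW=0, ERR=111801952938797737/1125899906842624
(4,6): OLD=3142149420120558191/18014398509481984 → NEW=255, ERR=-1451522199797347729/18014398509481984
(5,0): OLD=95132898835653/549755813888 → NEW=255, ERR=-45054833705787/549755813888
(5,1): OLD=310726685026839/4398046511104 → NEW=0, ERR=310726685026839/4398046511104
(5,2): OLD=7501605437410641/35184372088832 → NEW=255, ERR=-1470409445241519/35184372088832
(5,3): OLD=41914141606340597/281474976710656 → NEW=255, ERR=-29861977454876683/281474976710656
(5,4): OLD=2426416410098379623/18014398509481984 → NEW=255, ERR=-2167255209819526297/18014398509481984
(5,5): OLD=20039436920430533367/144115188075855872 → NEW=255, ERR=-16709936038912713993/144115188075855872
(5,6): OLD=270472852434843972249/2305843009213693952 → NEW=0, ERR=270472852434843972249/2305843009213693952
(6,0): OLD=15525904100244749/70368744177664 → NEW=255, ERR=-2418125665059571/70368744177664
(6,1): OLD=209514561874724081/1125899906842624 → NEW=255, ERR=-77589914370145039/1125899906842624
(6,2): OLD=2581715888994053043/18014398509481984 → NEW=255, ERR=-2011955730923852877/18014398509481984
(6,3): OLD=10061319205701616685/144115188075855872 → NEW=0, ERR=10061319205701616685/144115188075855872
(6,4): OLD=43689066024557003783/288230376151711744 → NEW=255, ERR=-29809679894129490937/288230376151711744
(6,5): OLD=4168700799798802520579/36893488147419103232 → NEW=0, ERR=4168700799798802520579/36893488147419103232
(6,6): OLD=157516602514854143163621/590295810358705651712 → NEW=255, ERR=6991170873384201977061/590295810358705651712
Row 0: ####.##
Row 1: #.#.###
Row 2: #.###.#
Row 3: ###.###
Row 4: #####.#
Row 5: #.####.
Row 6: ###.#.#

Answer: ####.##
#.#.###
#.###.#
###.###
#####.#
#.####.
###.#.#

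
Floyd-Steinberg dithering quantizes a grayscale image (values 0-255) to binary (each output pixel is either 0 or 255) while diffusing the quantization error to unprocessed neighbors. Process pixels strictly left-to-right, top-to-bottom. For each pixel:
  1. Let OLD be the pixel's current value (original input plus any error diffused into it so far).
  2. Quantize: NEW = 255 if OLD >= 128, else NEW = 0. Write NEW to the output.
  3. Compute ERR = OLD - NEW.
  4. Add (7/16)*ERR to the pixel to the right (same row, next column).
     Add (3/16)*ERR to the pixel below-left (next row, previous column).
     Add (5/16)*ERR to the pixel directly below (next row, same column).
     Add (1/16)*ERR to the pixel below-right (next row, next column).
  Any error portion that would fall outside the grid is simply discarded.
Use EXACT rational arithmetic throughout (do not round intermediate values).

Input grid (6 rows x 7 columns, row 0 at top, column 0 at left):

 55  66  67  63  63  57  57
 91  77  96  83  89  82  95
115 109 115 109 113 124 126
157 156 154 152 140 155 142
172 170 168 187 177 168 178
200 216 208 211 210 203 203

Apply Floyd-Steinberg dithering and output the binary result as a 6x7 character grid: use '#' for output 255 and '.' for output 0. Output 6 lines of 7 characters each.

(0,0): OLD=55 → NEW=0, ERR=55
(0,1): OLD=1441/16 → NEW=0, ERR=1441/16
(0,2): OLD=27239/256 → NEW=0, ERR=27239/256
(0,3): OLD=448721/4096 → NEW=0, ERR=448721/4096
(0,4): OLD=7269815/65536 → NEW=0, ERR=7269815/65536
(0,5): OLD=110657537/1048576 → NEW=0, ERR=110657537/1048576
(0,6): OLD=1730904071/16777216 → NEW=0, ERR=1730904071/16777216
(1,0): OLD=32019/256 → NEW=0, ERR=32019/256
(1,1): OLD=375301/2048 → NEW=255, ERR=-146939/2048
(1,2): OLD=8128489/65536 → NEW=0, ERR=8128489/65536
(1,3): OLD=52152885/262144 → NEW=255, ERR=-14693835/262144
(1,4): OLD=2110175231/16777216 → NEW=0, ERR=2110175231/16777216
(1,5): OLD=26344660911/134217728 → NEW=255, ERR=-7880859729/134217728
(1,6): OLD=232245256033/2147483648 → NEW=0, ERR=232245256033/2147483648
(2,0): OLD=4608263/32768 → NEW=255, ERR=-3747577/32768
(2,1): OLD=70900797/1048576 → NEW=0, ERR=70900797/1048576
(2,2): OLD=2824405751/16777216 → NEW=255, ERR=-1453784329/16777216
(2,3): OLD=11396183039/134217728 → NEW=0, ERR=11396183039/134217728
(2,4): OLD=187840060015/1073741824 → NEW=255, ERR=-85964105105/1073741824
(2,5): OLD=3393479505509/34359738368 → NEW=0, ERR=3393479505509/34359738368
(2,6): OLD=109585709480467/549755813888 → NEW=255, ERR=-30602023060973/549755813888
(3,0): OLD=2247112983/16777216 → NEW=255, ERR=-2031077097/16777216
(3,1): OLD=13525171403/134217728 → NEW=0, ERR=13525171403/134217728
(3,2): OLD=205250579793/1073741824 → NEW=255, ERR=-68553585327/1073741824
(3,3): OLD=559094456967/4294967296 → NEW=255, ERR=-536122203513/4294967296
(3,4): OLD=46286575105303/549755813888 → NEW=0, ERR=46286575105303/549755813888
(3,5): OLD=911529556811701/4398046511104 → NEW=255, ERR=-209972303519819/4398046511104
(3,6): OLD=7732840002855787/70368744177664 → NEW=0, ERR=7732840002855787/70368744177664
(4,0): OLD=328699617785/2147483648 → NEW=255, ERR=-218908712455/2147483648
(4,1): OLD=4719508867237/34359738368 → NEW=255, ERR=-4042224416603/34359738368
(4,2): OLD=43690343159499/549755813888 → NEW=0, ERR=43690343159499/549755813888
(4,3): OLD=855671938324777/4398046511104 → NEW=255, ERR=-265829922006743/4398046511104
(4,4): OLD=5633507611327339/35184372088832 → NEW=255, ERR=-3338507271324821/35184372088832
(4,5): OLD=154737499891473963/1125899906842624 → NEW=255, ERR=-132366976353395157/1125899906842624
(4,6): OLD=2844868390741416349/18014398509481984 → NEW=255, ERR=-1748803229176489571/18014398509481984
(5,0): OLD=80311792531391/549755813888 → NEW=255, ERR=-59875940010049/549755813888
(5,1): OLD=616238479244181/4398046511104 → NEW=255, ERR=-505263381087339/4398046511104
(5,2): OLD=5766287178188643/35184372088832 → NEW=255, ERR=-3205727704463517/35184372088832
(5,3): OLD=39244904754307983/281474976710656 → NEW=255, ERR=-32531214306909297/281474976710656
(5,4): OLD=1872835133891873285/18014398509481984 → NEW=0, ERR=1872835133891873285/18014398509481984
(5,5): OLD=27037764388660603701/144115188075855872 → NEW=255, ERR=-9711608570682643659/144115188075855872
(5,6): OLD=313209768735307203707/2305843009213693952 → NEW=255, ERR=-274780198614184754053/2305843009213693952
Row 0: .......
Row 1: .#.#.#.
Row 2: #.#.#.#
Row 3: #.##.#.
Row 4: ##.####
Row 5: ####.##

Answer: .......
.#.#.#.
#.#.#.#
#.##.#.
##.####
####.##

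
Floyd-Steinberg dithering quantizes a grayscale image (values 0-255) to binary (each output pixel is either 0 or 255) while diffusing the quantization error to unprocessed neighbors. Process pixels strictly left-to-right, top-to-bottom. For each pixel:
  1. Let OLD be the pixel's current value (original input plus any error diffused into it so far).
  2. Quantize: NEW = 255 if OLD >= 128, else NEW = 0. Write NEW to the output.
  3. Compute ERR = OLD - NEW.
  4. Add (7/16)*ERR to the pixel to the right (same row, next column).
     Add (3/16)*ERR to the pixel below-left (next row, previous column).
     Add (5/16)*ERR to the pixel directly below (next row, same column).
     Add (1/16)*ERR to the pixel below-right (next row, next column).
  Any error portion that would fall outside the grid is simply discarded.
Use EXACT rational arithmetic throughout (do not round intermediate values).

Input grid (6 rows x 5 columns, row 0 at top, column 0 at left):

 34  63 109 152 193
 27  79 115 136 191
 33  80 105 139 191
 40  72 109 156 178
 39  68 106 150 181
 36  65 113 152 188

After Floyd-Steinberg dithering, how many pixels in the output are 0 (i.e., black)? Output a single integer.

(0,0): OLD=34 → NEW=0, ERR=34
(0,1): OLD=623/8 → NEW=0, ERR=623/8
(0,2): OLD=18313/128 → NEW=255, ERR=-14327/128
(0,3): OLD=211007/2048 → NEW=0, ERR=211007/2048
(0,4): OLD=7801273/32768 → NEW=255, ERR=-554567/32768
(1,0): OLD=6685/128 → NEW=0, ERR=6685/128
(1,1): OLD=109899/1024 → NEW=0, ERR=109899/1024
(1,2): OLD=4953255/32768 → NEW=255, ERR=-3402585/32768
(1,3): OLD=14758555/131072 → NEW=0, ERR=14758555/131072
(1,4): OLD=506279025/2097152 → NEW=255, ERR=-28494735/2097152
(2,0): OLD=1137769/16384 → NEW=0, ERR=1137769/16384
(2,1): OLD=66959251/524288 → NEW=0, ERR=66959251/524288
(2,2): OLD=1310682745/8388608 → NEW=255, ERR=-828412295/8388608
(2,3): OLD=16367117147/134217728 → NEW=0, ERR=16367117147/134217728
(2,4): OLD=530733641917/2147483648 → NEW=255, ERR=-16874688323/2147483648
(3,0): OLD=718465113/8388608 → NEW=0, ERR=718465113/8388608
(3,1): OLD=9073486565/67108864 → NEW=255, ERR=-8039273755/67108864
(3,2): OLD=121495821159/2147483648 → NEW=0, ERR=121495821159/2147483648
(3,3): OLD=907157711599/4294967296 → NEW=255, ERR=-188058948881/4294967296
(3,4): OLD=11270655082315/68719476736 → NEW=255, ERR=-6252811485365/68719476736
(4,0): OLD=46496714391/1073741824 → NEW=0, ERR=46496714391/1073741824
(4,1): OLD=2249546942103/34359738368 → NEW=0, ERR=2249546942103/34359738368
(4,2): OLD=75111087623865/549755813888 → NEW=255, ERR=-65076644917575/549755813888
(4,3): OLD=624555166192279/8796093022208 → NEW=0, ERR=624555166192279/8796093022208
(4,4): OLD=25458427477718433/140737488355328 → NEW=255, ERR=-10429632052890207/140737488355328
(5,0): OLD=33979324428837/549755813888 → NEW=0, ERR=33979324428837/549755813888
(5,1): OLD=409070727914543/4398046511104 → NEW=0, ERR=409070727914543/4398046511104
(5,2): OLD=18873744297304871/140737488355328 → NEW=255, ERR=-17014315233303769/140737488355328
(5,3): OLD=56297315271210953/562949953421312 → NEW=0, ERR=56297315271210953/562949953421312
(5,4): OLD=1918813556368284883/9007199254740992 → NEW=255, ERR=-378022253590668077/9007199254740992
Output grid:
  Row 0: ..#.#  (3 black, running=3)
  Row 1: ..#.#  (3 black, running=6)
  Row 2: ..#.#  (3 black, running=9)
  Row 3: .#.##  (2 black, running=11)
  Row 4: ..#.#  (3 black, running=14)
  Row 5: ..#.#  (3 black, running=17)

Answer: 17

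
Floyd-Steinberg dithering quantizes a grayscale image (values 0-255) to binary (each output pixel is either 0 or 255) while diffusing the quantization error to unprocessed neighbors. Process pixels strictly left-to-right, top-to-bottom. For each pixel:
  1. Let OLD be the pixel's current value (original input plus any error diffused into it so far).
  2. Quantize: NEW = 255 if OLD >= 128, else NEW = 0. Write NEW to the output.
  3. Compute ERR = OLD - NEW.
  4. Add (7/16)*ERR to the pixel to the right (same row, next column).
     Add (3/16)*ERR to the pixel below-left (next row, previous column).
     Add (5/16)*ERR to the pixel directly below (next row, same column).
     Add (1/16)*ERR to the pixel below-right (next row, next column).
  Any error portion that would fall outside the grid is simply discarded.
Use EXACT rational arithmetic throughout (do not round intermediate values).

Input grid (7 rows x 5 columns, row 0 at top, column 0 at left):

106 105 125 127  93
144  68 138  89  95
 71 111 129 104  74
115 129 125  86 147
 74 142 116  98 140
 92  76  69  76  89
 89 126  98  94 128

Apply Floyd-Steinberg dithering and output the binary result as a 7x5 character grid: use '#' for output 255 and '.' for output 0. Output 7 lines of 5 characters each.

Answer: .#.#.
#.#..
..#.#
#.#.#
.#..#
..#..
#..#.

Derivation:
(0,0): OLD=106 → NEW=0, ERR=106
(0,1): OLD=1211/8 → NEW=255, ERR=-829/8
(0,2): OLD=10197/128 → NEW=0, ERR=10197/128
(0,3): OLD=331475/2048 → NEW=255, ERR=-190765/2048
(0,4): OLD=1712069/32768 → NEW=0, ERR=1712069/32768
(1,0): OLD=20185/128 → NEW=255, ERR=-12455/128
(1,1): OLD=14959/1024 → NEW=0, ERR=14959/1024
(1,2): OLD=4762651/32768 → NEW=255, ERR=-3593189/32768
(1,3): OLD=3498687/131072 → NEW=0, ERR=3498687/131072
(1,4): OLD=245752669/2097152 → NEW=0, ERR=245752669/2097152
(2,0): OLD=709941/16384 → NEW=0, ERR=709941/16384
(2,1): OLD=56560535/524288 → NEW=0, ERR=56560535/524288
(2,2): OLD=1240242309/8388608 → NEW=255, ERR=-898852731/8388608
(2,3): OLD=10815430079/134217728 → NEW=0, ERR=10815430079/134217728
(2,4): OLD=316845310073/2147483648 → NEW=255, ERR=-230763020167/2147483648
(3,0): OLD=1247962085/8388608 → NEW=255, ERR=-891132955/8388608
(3,1): OLD=6633965313/67108864 → NEW=0, ERR=6633965313/67108864
(3,2): OLD=336328539099/2147483648 → NEW=255, ERR=-211279791141/2147483648
(3,3): OLD=177352251043/4294967296 → NEW=0, ERR=177352251043/4294967296
(3,4): OLD=9381692398351/68719476736 → NEW=255, ERR=-8141774169329/68719476736
(4,0): OLD=63713472715/1073741824 → NEW=0, ERR=63713472715/1073741824
(4,1): OLD=5970536506443/34359738368 → NEW=255, ERR=-2791196777397/34359738368
(4,2): OLD=34983957943237/549755813888 → NEW=0, ERR=34983957943237/549755813888
(4,3): OLD=970920055850571/8796093022208 → NEW=0, ERR=970920055850571/8796093022208
(4,4): OLD=21652170702465421/140737488355328 → NEW=255, ERR=-14235888828143219/140737488355328
(5,0): OLD=52398100179905/549755813888 → NEW=0, ERR=52398100179905/549755813888
(5,1): OLD=474783600307587/4398046511104 → NEW=0, ERR=474783600307587/4398046511104
(5,2): OLD=21354787528820891/140737488355328 → NEW=255, ERR=-14533272001787749/140737488355328
(5,3): OLD=28331428261162325/562949953421312 → NEW=0, ERR=28331428261162325/562949953421312
(5,4): OLD=777381838511656727/9007199254740992 → NEW=0, ERR=777381838511656727/9007199254740992
(6,0): OLD=9783093039931057/70368744177664 → NEW=255, ERR=-8160936725373263/70368744177664
(6,1): OLD=215253136059021919/2251799813685248 → NEW=0, ERR=215253136059021919/2251799813685248
(6,2): OLD=4457998642620034821/36028797018963968 → NEW=0, ERR=4457998642620034821/36028797018963968
(6,3): OLD=100067422688116212599/576460752303423488 → NEW=255, ERR=-46930069149256776841/576460752303423488
(6,4): OLD=1129854707535774238977/9223372036854775808 → NEW=0, ERR=1129854707535774238977/9223372036854775808
Row 0: .#.#.
Row 1: #.#..
Row 2: ..#.#
Row 3: #.#.#
Row 4: .#..#
Row 5: ..#..
Row 6: #..#.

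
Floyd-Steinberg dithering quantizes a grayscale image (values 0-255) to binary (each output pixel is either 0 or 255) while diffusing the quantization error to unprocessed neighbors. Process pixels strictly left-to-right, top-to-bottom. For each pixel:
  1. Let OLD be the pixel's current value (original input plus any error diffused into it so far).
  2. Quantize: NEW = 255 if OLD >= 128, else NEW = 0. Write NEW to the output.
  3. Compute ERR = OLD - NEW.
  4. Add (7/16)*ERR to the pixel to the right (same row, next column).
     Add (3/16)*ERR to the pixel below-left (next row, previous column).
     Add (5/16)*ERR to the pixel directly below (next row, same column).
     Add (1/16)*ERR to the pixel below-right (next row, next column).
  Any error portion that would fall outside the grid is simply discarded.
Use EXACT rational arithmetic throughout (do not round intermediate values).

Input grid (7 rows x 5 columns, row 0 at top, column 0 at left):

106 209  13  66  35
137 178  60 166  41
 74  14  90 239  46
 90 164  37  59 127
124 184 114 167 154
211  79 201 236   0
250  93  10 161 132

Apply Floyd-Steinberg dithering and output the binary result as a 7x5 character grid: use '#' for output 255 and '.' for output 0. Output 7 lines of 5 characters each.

(0,0): OLD=106 → NEW=0, ERR=106
(0,1): OLD=2043/8 → NEW=255, ERR=3/8
(0,2): OLD=1685/128 → NEW=0, ERR=1685/128
(0,3): OLD=146963/2048 → NEW=0, ERR=146963/2048
(0,4): OLD=2175621/32768 → NEW=0, ERR=2175621/32768
(1,0): OLD=21785/128 → NEW=255, ERR=-10855/128
(1,1): OLD=153711/1024 → NEW=255, ERR=-107409/1024
(1,2): OLD=1038811/32768 → NEW=0, ERR=1038811/32768
(1,3): OLD=28254687/131072 → NEW=255, ERR=-5168673/131072
(1,4): OLD=102720573/2097152 → NEW=0, ERR=102720573/2097152
(2,0): OLD=455989/16384 → NEW=0, ERR=455989/16384
(2,1): OLD=-3124009/524288 → NEW=0, ERR=-3124009/524288
(2,2): OLD=699194053/8388608 → NEW=0, ERR=699194053/8388608
(2,3): OLD=36817002495/134217728 → NEW=255, ERR=2591481855/134217728
(2,4): OLD=144502483001/2147483648 → NEW=0, ERR=144502483001/2147483648
(3,0): OLD=818560933/8388608 → NEW=0, ERR=818560933/8388608
(3,1): OLD=14911380865/67108864 → NEW=255, ERR=-2201379455/67108864
(3,2): OLD=111547806107/2147483648 → NEW=0, ERR=111547806107/2147483648
(3,3): OLD=453484860179/4294967296 → NEW=0, ERR=453484860179/4294967296
(3,4): OLD=13429719816095/68719476736 → NEW=255, ERR=-4093746751585/68719476736
(4,0): OLD=159282285131/1073741824 → NEW=255, ERR=-114521879989/1073741824
(4,1): OLD=4910859844235/34359738368 → NEW=255, ERR=-3850873439605/34359738368
(4,2): OLD=54396403557893/549755813888 → NEW=0, ERR=54396403557893/549755813888
(4,3): OLD=2070258986453899/8796093022208 → NEW=255, ERR=-172744734209141/8796093022208
(4,4): OLD=18773099139888717/140737488355328 → NEW=255, ERR=-17114960390719923/140737488355328
(5,0): OLD=86122355613313/549755813888 → NEW=255, ERR=-54065376928127/549755813888
(5,1): OLD=56458921604227/4398046511104 → NEW=0, ERR=56458921604227/4398046511104
(5,2): OLD=31926314543345243/140737488355328 → NEW=255, ERR=-3961744987263397/140737488355328
(5,3): OLD=113113390130201077/562949953421312 → NEW=255, ERR=-30438847992233483/562949953421312
(5,4): OLD=-566426806749417865/9007199254740992 → NEW=0, ERR=-566426806749417865/9007199254740992
(6,0): OLD=15598947732103601/70368744177664 → NEW=255, ERR=-2345082033200719/70368744177664
(6,1): OLD=159893690209203615/2251799813685248 → NEW=0, ERR=159893690209203615/2251799813685248
(6,2): OLD=826244994627555653/36028797018963968 → NEW=0, ERR=826244994627555653/36028797018963968
(6,3): OLD=81042136327996912567/576460752303423488 → NEW=255, ERR=-65955355509376076873/576460752303423488
(6,4): OLD=543371661795337065153/9223372036854775808 → NEW=0, ERR=543371661795337065153/9223372036854775808
Row 0: .#...
Row 1: ##.#.
Row 2: ...#.
Row 3: .#..#
Row 4: ##.##
Row 5: #.##.
Row 6: #..#.

Answer: .#...
##.#.
...#.
.#..#
##.##
#.##.
#..#.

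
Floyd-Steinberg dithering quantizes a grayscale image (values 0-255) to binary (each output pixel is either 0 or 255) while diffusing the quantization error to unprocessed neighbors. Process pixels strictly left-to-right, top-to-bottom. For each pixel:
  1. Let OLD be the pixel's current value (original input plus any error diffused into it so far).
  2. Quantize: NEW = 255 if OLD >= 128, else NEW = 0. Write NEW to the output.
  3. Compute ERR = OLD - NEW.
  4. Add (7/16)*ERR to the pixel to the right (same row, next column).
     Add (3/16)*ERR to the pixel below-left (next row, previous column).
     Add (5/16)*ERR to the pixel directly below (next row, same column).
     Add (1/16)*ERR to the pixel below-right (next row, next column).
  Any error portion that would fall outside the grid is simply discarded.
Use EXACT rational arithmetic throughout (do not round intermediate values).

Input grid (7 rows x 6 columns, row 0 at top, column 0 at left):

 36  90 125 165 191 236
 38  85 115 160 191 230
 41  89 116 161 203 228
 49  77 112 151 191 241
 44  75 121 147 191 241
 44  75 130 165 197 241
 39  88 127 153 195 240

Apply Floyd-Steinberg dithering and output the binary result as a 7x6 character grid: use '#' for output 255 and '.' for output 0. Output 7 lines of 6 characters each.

Answer: ..####
.#..##
..##.#
...###
.#.#.#
..####
.#..##

Derivation:
(0,0): OLD=36 → NEW=0, ERR=36
(0,1): OLD=423/4 → NEW=0, ERR=423/4
(0,2): OLD=10961/64 → NEW=255, ERR=-5359/64
(0,3): OLD=131447/1024 → NEW=255, ERR=-129673/1024
(0,4): OLD=2221633/16384 → NEW=255, ERR=-1956287/16384
(0,5): OLD=48171975/262144 → NEW=255, ERR=-18674745/262144
(1,0): OLD=4421/64 → NEW=0, ERR=4421/64
(1,1): OLD=69027/512 → NEW=255, ERR=-61533/512
(1,2): OLD=313247/16384 → NEW=0, ERR=313247/16384
(1,3): OLD=6630291/65536 → NEW=0, ERR=6630291/65536
(1,4): OLD=741036729/4194304 → NEW=255, ERR=-328510791/4194304
(1,5): OLD=11140674111/67108864 → NEW=255, ERR=-5972086209/67108864
(2,0): OLD=328113/8192 → NEW=0, ERR=328113/8192
(2,1): OLD=20150635/262144 → NEW=0, ERR=20150635/262144
(2,2): OLD=700712065/4194304 → NEW=255, ERR=-368835455/4194304
(2,3): OLD=4719515449/33554432 → NEW=255, ERR=-3836864711/33554432
(2,4): OLD=126845780395/1073741824 → NEW=0, ERR=126845780395/1073741824
(2,5): OLD=4243064977501/17179869184 → NEW=255, ERR=-137801664419/17179869184
(3,0): OLD=318470881/4194304 → NEW=0, ERR=318470881/4194304
(3,1): OLD=4035108493/33554432 → NEW=0, ERR=4035108493/33554432
(3,2): OLD=32345285271/268435456 → NEW=0, ERR=32345285271/268435456
(3,3): OLD=3172045345317/17179869184 → NEW=255, ERR=-1208821296603/17179869184
(3,4): OLD=25904856928197/137438953472 → NEW=255, ERR=-9142076207163/137438953472
(3,5): OLD=476694264451691/2199023255552 → NEW=255, ERR=-84056665714069/2199023255552
(4,0): OLD=48466480847/536870912 → NEW=0, ERR=48466480847/536870912
(4,1): OLD=1541155124163/8589934592 → NEW=255, ERR=-649278196797/8589934592
(4,2): OLD=32960334930393/274877906944 → NEW=0, ERR=32960334930393/274877906944
(4,3): OLD=758798592791325/4398046511104 → NEW=255, ERR=-362703267540195/4398046511104
(4,4): OLD=8624976825791597/70368744177664 → NEW=0, ERR=8624976825791597/70368744177664
(4,5): OLD=313586905797295067/1125899906842624 → NEW=255, ERR=26482429552425947/1125899906842624
(5,0): OLD=7976797830137/137438953472 → NEW=0, ERR=7976797830137/137438953472
(5,1): OLD=461339989452041/4398046511104 → NEW=0, ERR=461339989452041/4398046511104
(5,2): OLD=6796801612155699/35184372088832 → NEW=255, ERR=-2175213270496461/35184372088832
(5,3): OLD=160617013658422305/1125899906842624 → NEW=255, ERR=-126487462586446815/1125899906842624
(5,4): OLD=417502208311642353/2251799813685248 → NEW=255, ERR=-156706744178095887/2251799813685248
(5,5): OLD=8126816426273235653/36028797018963968 → NEW=255, ERR=-1060526813562576187/36028797018963968
(6,0): OLD=5404688644106939/70368744177664 → NEW=0, ERR=5404688644106939/70368744177664
(6,1): OLD=164852052333114143/1125899906842624 → NEW=255, ERR=-122252423911754977/1125899906842624
(6,2): OLD=205667042395718855/4503599627370496 → NEW=0, ERR=205667042395718855/4503599627370496
(6,3): OLD=8716064169151947563/72057594037927936 → NEW=0, ERR=8716064169151947563/72057594037927936
(6,4): OLD=246300705026995398059/1152921504606846976 → NEW=255, ERR=-47694278647750580821/1152921504606846976
(6,5): OLD=3843440483966841038029/18446744073709551616 → NEW=255, ERR=-860479254829094624051/18446744073709551616
Row 0: ..####
Row 1: .#..##
Row 2: ..##.#
Row 3: ...###
Row 4: .#.#.#
Row 5: ..####
Row 6: .#..##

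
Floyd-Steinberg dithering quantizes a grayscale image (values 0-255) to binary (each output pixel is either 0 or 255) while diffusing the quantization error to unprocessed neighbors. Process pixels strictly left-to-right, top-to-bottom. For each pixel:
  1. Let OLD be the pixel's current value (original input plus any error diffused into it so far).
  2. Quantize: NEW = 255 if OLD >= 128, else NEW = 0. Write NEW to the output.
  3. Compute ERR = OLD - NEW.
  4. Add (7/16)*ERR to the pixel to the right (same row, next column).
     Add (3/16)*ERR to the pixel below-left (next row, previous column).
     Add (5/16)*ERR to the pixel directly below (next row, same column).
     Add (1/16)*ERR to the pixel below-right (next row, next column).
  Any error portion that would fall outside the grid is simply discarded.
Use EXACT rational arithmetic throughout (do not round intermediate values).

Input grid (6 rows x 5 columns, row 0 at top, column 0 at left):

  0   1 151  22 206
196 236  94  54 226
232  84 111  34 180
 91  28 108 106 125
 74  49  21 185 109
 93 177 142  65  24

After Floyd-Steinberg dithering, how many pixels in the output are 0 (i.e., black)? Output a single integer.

Answer: 18

Derivation:
(0,0): OLD=0 → NEW=0, ERR=0
(0,1): OLD=1 → NEW=0, ERR=1
(0,2): OLD=2423/16 → NEW=255, ERR=-1657/16
(0,3): OLD=-5967/256 → NEW=0, ERR=-5967/256
(0,4): OLD=802007/4096 → NEW=255, ERR=-242473/4096
(1,0): OLD=3139/16 → NEW=255, ERR=-941/16
(1,1): OLD=24469/128 → NEW=255, ERR=-8171/128
(1,2): OLD=120425/4096 → NEW=0, ERR=120425/4096
(1,3): OLD=688237/16384 → NEW=0, ERR=688237/16384
(1,4): OLD=58830855/262144 → NEW=255, ERR=-8015865/262144
(2,0): OLD=412983/2048 → NEW=255, ERR=-109257/2048
(2,1): OLD=2788445/65536 → NEW=0, ERR=2788445/65536
(2,2): OLD=149620343/1048576 → NEW=255, ERR=-117766537/1048576
(2,3): OLD=-99066155/16777216 → NEW=0, ERR=-99066155/16777216
(2,4): OLD=45764596883/268435456 → NEW=255, ERR=-22686444397/268435456
(3,0): OLD=86304631/1048576 → NEW=0, ERR=86304631/1048576
(3,1): OLD=443865435/8388608 → NEW=0, ERR=443865435/8388608
(3,2): OLD=26200465833/268435456 → NEW=0, ERR=26200465833/268435456
(3,3): OLD=66567116893/536870912 → NEW=0, ERR=66567116893/536870912
(3,4): OLD=1309677081321/8589934592 → NEW=255, ERR=-880756239639/8589934592
(4,0): OLD=14715893417/134217728 → NEW=0, ERR=14715893417/134217728
(4,1): OLD=588189757977/4294967296 → NEW=255, ERR=-507026902503/4294967296
(4,2): OLD=1814827868727/68719476736 → NEW=0, ERR=1814827868727/68719476736
(4,3): OLD=244285570533081/1099511627776 → NEW=255, ERR=-36089894549799/1099511627776
(4,4): OLD=1237564479020655/17592186044416 → NEW=0, ERR=1237564479020655/17592186044416
(5,0): OLD=7224373575659/68719476736 → NEW=0, ERR=7224373575659/68719476736
(5,1): OLD=108800520990705/549755813888 → NEW=255, ERR=-31387211550735/549755813888
(5,2): OLD=1965787115404777/17592186044416 → NEW=0, ERR=1965787115404777/17592186044416
(5,3): OLD=8336620275374559/70368744177664 → NEW=0, ERR=8336620275374559/70368744177664
(5,4): OLD=107819476021070853/1125899906842624 → NEW=0, ERR=107819476021070853/1125899906842624
Output grid:
  Row 0: ..#.#  (3 black, running=3)
  Row 1: ##..#  (2 black, running=5)
  Row 2: #.#.#  (2 black, running=7)
  Row 3: ....#  (4 black, running=11)
  Row 4: .#.#.  (3 black, running=14)
  Row 5: .#...  (4 black, running=18)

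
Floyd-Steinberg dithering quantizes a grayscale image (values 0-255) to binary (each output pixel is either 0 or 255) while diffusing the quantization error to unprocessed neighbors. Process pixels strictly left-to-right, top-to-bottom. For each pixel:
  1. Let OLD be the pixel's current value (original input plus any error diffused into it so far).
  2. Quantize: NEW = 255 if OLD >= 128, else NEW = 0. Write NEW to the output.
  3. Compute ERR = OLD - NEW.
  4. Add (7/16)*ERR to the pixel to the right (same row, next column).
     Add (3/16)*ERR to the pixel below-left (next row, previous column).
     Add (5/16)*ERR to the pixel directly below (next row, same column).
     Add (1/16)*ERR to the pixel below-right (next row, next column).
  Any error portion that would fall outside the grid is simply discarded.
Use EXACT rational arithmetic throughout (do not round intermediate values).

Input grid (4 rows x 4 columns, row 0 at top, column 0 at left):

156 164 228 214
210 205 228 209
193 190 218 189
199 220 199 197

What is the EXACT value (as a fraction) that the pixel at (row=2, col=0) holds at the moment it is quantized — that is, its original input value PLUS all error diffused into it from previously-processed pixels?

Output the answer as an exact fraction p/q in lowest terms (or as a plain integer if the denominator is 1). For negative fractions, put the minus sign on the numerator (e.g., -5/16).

Answer: 5551277/32768

Derivation:
(0,0): OLD=156 → NEW=255, ERR=-99
(0,1): OLD=1931/16 → NEW=0, ERR=1931/16
(0,2): OLD=71885/256 → NEW=255, ERR=6605/256
(0,3): OLD=922779/4096 → NEW=255, ERR=-121701/4096
(1,0): OLD=51633/256 → NEW=255, ERR=-13647/256
(1,1): OLD=446551/2048 → NEW=255, ERR=-75689/2048
(1,2): OLD=14540195/65536 → NEW=255, ERR=-2171485/65536
(1,3): OLD=195906789/1048576 → NEW=255, ERR=-71480091/1048576
(2,0): OLD=5551277/32768 → NEW=255, ERR=-2804563/32768
Target (2,0): original=193, with diffused error = 5551277/32768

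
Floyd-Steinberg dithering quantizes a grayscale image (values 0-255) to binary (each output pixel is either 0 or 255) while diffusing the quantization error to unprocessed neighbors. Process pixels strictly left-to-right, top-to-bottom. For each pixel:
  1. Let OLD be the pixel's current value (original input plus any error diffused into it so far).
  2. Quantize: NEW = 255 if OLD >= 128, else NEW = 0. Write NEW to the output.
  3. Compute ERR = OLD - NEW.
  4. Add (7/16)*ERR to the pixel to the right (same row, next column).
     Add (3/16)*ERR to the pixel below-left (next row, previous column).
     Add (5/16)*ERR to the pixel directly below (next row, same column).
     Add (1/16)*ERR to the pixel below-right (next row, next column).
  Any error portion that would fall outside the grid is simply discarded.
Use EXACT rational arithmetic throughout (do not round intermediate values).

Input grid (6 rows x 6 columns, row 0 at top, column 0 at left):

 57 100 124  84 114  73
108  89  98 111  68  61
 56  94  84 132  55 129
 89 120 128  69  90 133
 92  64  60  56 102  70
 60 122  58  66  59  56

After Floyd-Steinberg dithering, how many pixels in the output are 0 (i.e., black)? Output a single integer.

Answer: 24

Derivation:
(0,0): OLD=57 → NEW=0, ERR=57
(0,1): OLD=1999/16 → NEW=0, ERR=1999/16
(0,2): OLD=45737/256 → NEW=255, ERR=-19543/256
(0,3): OLD=207263/4096 → NEW=0, ERR=207263/4096
(0,4): OLD=8921945/65536 → NEW=255, ERR=-7789735/65536
(0,5): OLD=22017903/1048576 → NEW=0, ERR=22017903/1048576
(1,0): OLD=38205/256 → NEW=255, ERR=-27075/256
(1,1): OLD=145451/2048 → NEW=0, ERR=145451/2048
(1,2): OLD=8028935/65536 → NEW=0, ERR=8028935/65536
(1,3): OLD=40200827/262144 → NEW=255, ERR=-26645893/262144
(1,4): OLD=-109300079/16777216 → NEW=0, ERR=-109300079/16777216
(1,5): OLD=15376722343/268435456 → NEW=0, ERR=15376722343/268435456
(2,0): OLD=1188361/32768 → NEW=0, ERR=1188361/32768
(2,1): OLD=155630963/1048576 → NEW=255, ERR=-111755917/1048576
(2,2): OLD=1024029721/16777216 → NEW=0, ERR=1024029721/16777216
(2,3): OLD=17901254801/134217728 → NEW=255, ERR=-16324265839/134217728
(2,4): OLD=17784245811/4294967296 → NEW=0, ERR=17784245811/4294967296
(2,5): OLD=10191459186837/68719476736 → NEW=255, ERR=-7332007380843/68719476736
(3,0): OLD=1348042233/16777216 → NEW=0, ERR=1348042233/16777216
(3,1): OLD=18194303493/134217728 → NEW=255, ERR=-16031217147/134217728
(3,2): OLD=70171510431/1073741824 → NEW=0, ERR=70171510431/1073741824
(3,3): OLD=4410067998621/68719476736 → NEW=0, ERR=4410067998621/68719476736
(3,4): OLD=50447607951485/549755813888 → NEW=0, ERR=50447607951485/549755813888
(3,5): OLD=1232009715844147/8796093022208 → NEW=255, ERR=-1010994004818893/8796093022208
(4,0): OLD=203396533495/2147483648 → NEW=0, ERR=203396533495/2147483648
(4,1): OLD=2933880086667/34359738368 → NEW=0, ERR=2933880086667/34359738368
(4,2): OLD=134522123034417/1099511627776 → NEW=0, ERR=134522123034417/1099511627776
(4,3): OLD=2654163994008149/17592186044416 → NEW=255, ERR=-1831843447317931/17592186044416
(4,4): OLD=19022174144232613/281474976710656 → NEW=0, ERR=19022174144232613/281474976710656
(4,5): OLD=312477327425700451/4503599627370496 → NEW=0, ERR=312477327425700451/4503599627370496
(5,0): OLD=58058711772881/549755813888 → NEW=0, ERR=58058711772881/549755813888
(5,1): OLD=3936194870358497/17592186044416 → NEW=255, ERR=-549812570967583/17592186044416
(5,2): OLD=9622623378809019/140737488355328 → NEW=0, ERR=9622623378809019/140737488355328
(5,3): OLD=376911012853853113/4503599627370496 → NEW=0, ERR=376911012853853113/4503599627370496
(5,4): OLD=1110003641189630009/9007199254740992 → NEW=0, ERR=1110003641189630009/9007199254740992
(5,5): OLD=19573958867447787021/144115188075855872 → NEW=255, ERR=-17175414091895460339/144115188075855872
Output grid:
  Row 0: ..#.#.  (4 black, running=4)
  Row 1: #..#..  (4 black, running=8)
  Row 2: .#.#.#  (3 black, running=11)
  Row 3: .#...#  (4 black, running=15)
  Row 4: ...#..  (5 black, running=20)
  Row 5: .#...#  (4 black, running=24)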